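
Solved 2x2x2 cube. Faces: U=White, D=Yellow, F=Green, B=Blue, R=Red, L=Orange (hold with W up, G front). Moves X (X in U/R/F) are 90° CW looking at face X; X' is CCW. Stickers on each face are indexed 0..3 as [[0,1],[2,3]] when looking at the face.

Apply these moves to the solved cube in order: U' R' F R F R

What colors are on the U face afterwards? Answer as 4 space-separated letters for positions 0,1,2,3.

Answer: W G O G

Derivation:
After move 1 (U'): U=WWWW F=OOGG R=GGRR B=RRBB L=BBOO
After move 2 (R'): R=GRGR U=WBWR F=OWGW D=YOYG B=YRYB
After move 3 (F): F=GOWW U=WBOB R=WRRR D=GGYG L=BYOO
After move 4 (R): R=RWRR U=WOOW F=GGWG D=GYYY B=BRBB
After move 5 (F): F=WGGG U=WOOY R=OWWR D=RRYY L=BGOY
After move 6 (R): R=WORW U=WGOG F=WRGY D=RBYB B=YROB
Query: U face = WGOG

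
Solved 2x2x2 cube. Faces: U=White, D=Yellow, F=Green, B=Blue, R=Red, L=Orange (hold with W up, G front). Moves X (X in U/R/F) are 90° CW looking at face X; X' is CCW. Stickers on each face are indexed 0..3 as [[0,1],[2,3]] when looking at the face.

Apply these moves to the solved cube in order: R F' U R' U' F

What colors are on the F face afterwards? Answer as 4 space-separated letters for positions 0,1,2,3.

After move 1 (R): R=RRRR U=WGWG F=GYGY D=YBYB B=WBWB
After move 2 (F'): F=YYGG U=WGRR R=BRYR D=OOYB L=OGOW
After move 3 (U): U=RWRG F=BRGG R=WBYR B=OGWB L=YYOW
After move 4 (R'): R=BRWY U=RWRO F=BWGG D=ORYG B=BGOB
After move 5 (U'): U=WORR F=YYGG R=BWWY B=BROB L=BGOW
After move 6 (F): F=GYGY U=WOWG R=RWRY D=WBYG L=BOOR
Query: F face = GYGY

Answer: G Y G Y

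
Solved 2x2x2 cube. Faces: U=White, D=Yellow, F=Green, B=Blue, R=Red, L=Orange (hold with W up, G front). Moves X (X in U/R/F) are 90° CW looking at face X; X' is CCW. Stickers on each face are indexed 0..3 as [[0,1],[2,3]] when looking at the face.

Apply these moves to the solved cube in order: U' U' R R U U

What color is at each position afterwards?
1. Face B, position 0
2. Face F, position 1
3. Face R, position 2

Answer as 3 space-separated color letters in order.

Answer: B G O

Derivation:
After move 1 (U'): U=WWWW F=OOGG R=GGRR B=RRBB L=BBOO
After move 2 (U'): U=WWWW F=BBGG R=OORR B=GGBB L=RROO
After move 3 (R): R=RORO U=WBWG F=BYGY D=YBYG B=WGWB
After move 4 (R): R=RROO U=WYWY F=BBGG D=YWYW B=GGBB
After move 5 (U): U=WWYY F=RRGG R=GGOO B=RRBB L=BBOO
After move 6 (U): U=YWYW F=GGGG R=RROO B=BBBB L=RROO
Query 1: B[0] = B
Query 2: F[1] = G
Query 3: R[2] = O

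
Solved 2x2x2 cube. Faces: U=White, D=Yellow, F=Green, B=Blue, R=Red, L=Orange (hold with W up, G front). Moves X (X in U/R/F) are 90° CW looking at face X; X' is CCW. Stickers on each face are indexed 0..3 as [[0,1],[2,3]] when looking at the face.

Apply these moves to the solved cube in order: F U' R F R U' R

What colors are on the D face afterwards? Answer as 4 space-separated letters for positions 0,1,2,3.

Answer: R Y Y G

Derivation:
After move 1 (F): F=GGGG U=WWOO R=WRWR D=RRYY L=OYOY
After move 2 (U'): U=WOWO F=OYGG R=GGWR B=WRBB L=BBOY
After move 3 (R): R=WGRG U=WYWG F=ORGY D=RBYW B=OROB
After move 4 (F): F=GOYR U=WYYB R=WGGG D=RWYW L=BROB
After move 5 (R): R=GWGG U=WOYR F=GWYW D=ROYO B=BRYB
After move 6 (U'): U=ORWY F=BRYW R=GWGG B=GWYB L=BROB
After move 7 (R): R=GGGW U=ORWW F=BOYO D=RYYG B=YWRB
Query: D face = RYYG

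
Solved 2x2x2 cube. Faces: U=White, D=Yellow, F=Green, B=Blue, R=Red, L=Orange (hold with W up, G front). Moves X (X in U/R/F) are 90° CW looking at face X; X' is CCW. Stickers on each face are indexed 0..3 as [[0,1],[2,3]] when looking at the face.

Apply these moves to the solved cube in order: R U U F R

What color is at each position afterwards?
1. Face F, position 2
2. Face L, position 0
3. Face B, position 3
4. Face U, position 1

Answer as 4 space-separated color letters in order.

After move 1 (R): R=RRRR U=WGWG F=GYGY D=YBYB B=WBWB
After move 2 (U): U=WWGG F=RRGY R=WBRR B=OOWB L=GYOO
After move 3 (U): U=GWGW F=WBGY R=OORR B=GYWB L=RROO
After move 4 (F): F=GWYB U=GWOR R=GOWR D=ROYB L=RYOB
After move 5 (R): R=WGRO U=GWOB F=GOYB D=RWYG B=RYWB
Query 1: F[2] = Y
Query 2: L[0] = R
Query 3: B[3] = B
Query 4: U[1] = W

Answer: Y R B W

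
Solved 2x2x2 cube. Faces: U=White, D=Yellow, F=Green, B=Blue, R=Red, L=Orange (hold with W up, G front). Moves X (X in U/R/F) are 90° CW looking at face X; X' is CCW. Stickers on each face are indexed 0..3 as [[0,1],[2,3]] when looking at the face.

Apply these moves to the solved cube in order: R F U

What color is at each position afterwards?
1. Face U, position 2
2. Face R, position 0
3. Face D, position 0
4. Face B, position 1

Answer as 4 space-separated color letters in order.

After move 1 (R): R=RRRR U=WGWG F=GYGY D=YBYB B=WBWB
After move 2 (F): F=GGYY U=WGOO R=WRGR D=RRYB L=OYOB
After move 3 (U): U=OWOG F=WRYY R=WBGR B=OYWB L=GGOB
Query 1: U[2] = O
Query 2: R[0] = W
Query 3: D[0] = R
Query 4: B[1] = Y

Answer: O W R Y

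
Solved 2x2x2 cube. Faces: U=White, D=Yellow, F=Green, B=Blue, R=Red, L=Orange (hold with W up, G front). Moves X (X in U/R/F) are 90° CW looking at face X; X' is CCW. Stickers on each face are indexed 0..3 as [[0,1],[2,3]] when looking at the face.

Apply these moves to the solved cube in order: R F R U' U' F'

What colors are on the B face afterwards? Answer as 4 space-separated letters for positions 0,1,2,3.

Answer: G R G B

Derivation:
After move 1 (R): R=RRRR U=WGWG F=GYGY D=YBYB B=WBWB
After move 2 (F): F=GGYY U=WGOO R=WRGR D=RRYB L=OYOB
After move 3 (R): R=GWRR U=WGOY F=GRYB D=RWYW B=OBGB
After move 4 (U'): U=GYWO F=OYYB R=GRRR B=GWGB L=OBOB
After move 5 (U'): U=YOGW F=OBYB R=OYRR B=GRGB L=GWOB
After move 6 (F'): F=BBOY U=YOOR R=WYRR D=WBYW L=GWOG
Query: B face = GRGB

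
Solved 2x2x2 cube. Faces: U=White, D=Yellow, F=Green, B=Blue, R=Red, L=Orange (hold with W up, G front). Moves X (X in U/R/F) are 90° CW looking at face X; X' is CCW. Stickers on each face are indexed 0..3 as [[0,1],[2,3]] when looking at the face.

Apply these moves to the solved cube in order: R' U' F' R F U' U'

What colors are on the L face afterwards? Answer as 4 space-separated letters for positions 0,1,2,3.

Answer: G G O Y

Derivation:
After move 1 (R'): R=RRRR U=WBWB F=GWGW D=YGYG B=YBYB
After move 2 (U'): U=BBWW F=OOGW R=GWRR B=RRYB L=YBOO
After move 3 (F'): F=OWOG U=BBGR R=GWYR D=BOYG L=YWOW
After move 4 (R): R=YGRW U=BWGG F=OOOG D=BYYR B=RRBB
After move 5 (F): F=OOGO U=BWWW R=GGGW D=RYYR L=YBOY
After move 6 (U'): U=WWBW F=YBGO R=OOGW B=GGBB L=RROY
After move 7 (U'): U=WWWB F=RRGO R=YBGW B=OOBB L=GGOY
Query: L face = GGOY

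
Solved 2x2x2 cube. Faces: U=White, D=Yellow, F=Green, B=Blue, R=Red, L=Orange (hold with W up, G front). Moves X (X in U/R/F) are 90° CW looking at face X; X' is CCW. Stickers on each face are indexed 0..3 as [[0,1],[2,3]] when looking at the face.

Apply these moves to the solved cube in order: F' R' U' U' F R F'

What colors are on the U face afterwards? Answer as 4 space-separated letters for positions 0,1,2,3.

After move 1 (F'): F=GGGG U=WWRR R=YRYR D=OOYY L=OWOW
After move 2 (R'): R=RRYY U=WBRB F=GWGR D=OGYG B=YBOB
After move 3 (U'): U=BBWR F=OWGR R=GWYY B=RROB L=YBOW
After move 4 (U'): U=BRBW F=YBGR R=OWYY B=GWOB L=RROW
After move 5 (F): F=GYRB U=BRWR R=BWWY D=YOYG L=ROOG
After move 6 (R): R=WBYW U=BYWB F=GORG D=YOYG B=RWRB
After move 7 (F'): F=OGGR U=BYWY R=OBYW D=OGYG L=RBOW
Query: U face = BYWY

Answer: B Y W Y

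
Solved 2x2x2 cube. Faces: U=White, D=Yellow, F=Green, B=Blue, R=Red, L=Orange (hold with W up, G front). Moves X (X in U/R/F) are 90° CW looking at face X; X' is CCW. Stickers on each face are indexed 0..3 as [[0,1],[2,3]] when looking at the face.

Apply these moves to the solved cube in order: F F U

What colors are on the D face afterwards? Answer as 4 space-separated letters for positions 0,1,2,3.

Answer: W W Y Y

Derivation:
After move 1 (F): F=GGGG U=WWOO R=WRWR D=RRYY L=OYOY
After move 2 (F): F=GGGG U=WWYY R=OROR D=WWYY L=OROR
After move 3 (U): U=YWYW F=ORGG R=BBOR B=ORBB L=GGOR
Query: D face = WWYY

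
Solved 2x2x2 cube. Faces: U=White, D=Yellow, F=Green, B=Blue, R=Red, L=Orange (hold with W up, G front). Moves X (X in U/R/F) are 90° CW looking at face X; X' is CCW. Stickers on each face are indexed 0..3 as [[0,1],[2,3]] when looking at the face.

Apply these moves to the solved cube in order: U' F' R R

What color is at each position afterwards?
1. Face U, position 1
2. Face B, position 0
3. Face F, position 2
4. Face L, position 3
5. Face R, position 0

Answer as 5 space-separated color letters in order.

Answer: O G O W R

Derivation:
After move 1 (U'): U=WWWW F=OOGG R=GGRR B=RRBB L=BBOO
After move 2 (F'): F=OGOG U=WWGR R=YGYR D=BOYY L=BWOW
After move 3 (R): R=YYRG U=WGGG F=OOOY D=BBYR B=RRWB
After move 4 (R): R=RYGY U=WOGY F=OBOR D=BWYR B=GRGB
Query 1: U[1] = O
Query 2: B[0] = G
Query 3: F[2] = O
Query 4: L[3] = W
Query 5: R[0] = R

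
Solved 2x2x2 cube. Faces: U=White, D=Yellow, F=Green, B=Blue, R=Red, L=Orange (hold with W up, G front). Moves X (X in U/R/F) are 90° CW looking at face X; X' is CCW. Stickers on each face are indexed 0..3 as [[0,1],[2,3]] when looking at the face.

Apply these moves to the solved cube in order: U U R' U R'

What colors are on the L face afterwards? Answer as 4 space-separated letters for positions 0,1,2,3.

After move 1 (U): U=WWWW F=RRGG R=BBRR B=OOBB L=GGOO
After move 2 (U): U=WWWW F=BBGG R=OORR B=GGBB L=RROO
After move 3 (R'): R=OROR U=WBWG F=BWGW D=YBYG B=YGYB
After move 4 (U): U=WWGB F=ORGW R=YGOR B=RRYB L=BWOO
After move 5 (R'): R=GRYO U=WYGR F=OWGB D=YRYW B=GRBB
Query: L face = BWOO

Answer: B W O O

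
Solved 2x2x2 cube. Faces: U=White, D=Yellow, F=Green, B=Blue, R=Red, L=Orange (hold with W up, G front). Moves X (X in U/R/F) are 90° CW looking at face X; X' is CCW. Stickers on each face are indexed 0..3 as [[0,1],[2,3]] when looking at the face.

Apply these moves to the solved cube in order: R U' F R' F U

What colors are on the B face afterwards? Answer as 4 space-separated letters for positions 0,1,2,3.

After move 1 (R): R=RRRR U=WGWG F=GYGY D=YBYB B=WBWB
After move 2 (U'): U=GGWW F=OOGY R=GYRR B=RRWB L=WBOO
After move 3 (F): F=GOYO U=GGOB R=WYWR D=RGYB L=WYOB
After move 4 (R'): R=YRWW U=GWOR F=GGYB D=ROYO B=BRGB
After move 5 (F): F=YGBG U=GWBY R=ORRW D=WYYO L=WROO
After move 6 (U): U=BGYW F=ORBG R=BRRW B=WRGB L=YGOO
Query: B face = WRGB

Answer: W R G B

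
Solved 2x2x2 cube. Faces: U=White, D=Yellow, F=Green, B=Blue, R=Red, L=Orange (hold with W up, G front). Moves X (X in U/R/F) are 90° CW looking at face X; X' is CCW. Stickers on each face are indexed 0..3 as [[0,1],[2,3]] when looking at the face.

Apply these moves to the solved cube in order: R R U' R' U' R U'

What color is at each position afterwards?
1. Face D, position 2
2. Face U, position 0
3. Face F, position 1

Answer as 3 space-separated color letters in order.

After move 1 (R): R=RRRR U=WGWG F=GYGY D=YBYB B=WBWB
After move 2 (R): R=RRRR U=WYWY F=GBGB D=YWYW B=GBGB
After move 3 (U'): U=YYWW F=OOGB R=GBRR B=RRGB L=GBOO
After move 4 (R'): R=BRGR U=YGWR F=OYGW D=YOYB B=WRWB
After move 5 (U'): U=GRYW F=GBGW R=OYGR B=BRWB L=WROO
After move 6 (R): R=GORY U=GBYW F=GOGB D=YWYB B=WRRB
After move 7 (U'): U=BWGY F=WRGB R=GORY B=GORB L=WROO
Query 1: D[2] = Y
Query 2: U[0] = B
Query 3: F[1] = R

Answer: Y B R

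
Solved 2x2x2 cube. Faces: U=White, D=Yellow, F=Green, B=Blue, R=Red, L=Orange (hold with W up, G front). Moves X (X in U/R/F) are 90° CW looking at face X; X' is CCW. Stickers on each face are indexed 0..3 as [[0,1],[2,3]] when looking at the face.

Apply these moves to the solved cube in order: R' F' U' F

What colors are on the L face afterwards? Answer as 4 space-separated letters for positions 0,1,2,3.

Answer: Y O O O

Derivation:
After move 1 (R'): R=RRRR U=WBWB F=GWGW D=YGYG B=YBYB
After move 2 (F'): F=WWGG U=WBRR R=GRYR D=OOYG L=OBOW
After move 3 (U'): U=BRWR F=OBGG R=WWYR B=GRYB L=YBOW
After move 4 (F): F=GOGB U=BRWB R=WWRR D=YWYG L=YOOO
Query: L face = YOOO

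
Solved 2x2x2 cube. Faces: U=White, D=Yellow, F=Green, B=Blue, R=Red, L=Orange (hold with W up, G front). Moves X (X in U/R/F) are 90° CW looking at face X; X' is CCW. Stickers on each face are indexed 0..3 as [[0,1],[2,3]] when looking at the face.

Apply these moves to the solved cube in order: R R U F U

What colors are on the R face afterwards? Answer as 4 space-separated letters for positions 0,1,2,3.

After move 1 (R): R=RRRR U=WGWG F=GYGY D=YBYB B=WBWB
After move 2 (R): R=RRRR U=WYWY F=GBGB D=YWYW B=GBGB
After move 3 (U): U=WWYY F=RRGB R=GBRR B=OOGB L=GBOO
After move 4 (F): F=GRBR U=WWOB R=YBYR D=RGYW L=GYOW
After move 5 (U): U=OWBW F=YBBR R=OOYR B=GYGB L=GROW
Query: R face = OOYR

Answer: O O Y R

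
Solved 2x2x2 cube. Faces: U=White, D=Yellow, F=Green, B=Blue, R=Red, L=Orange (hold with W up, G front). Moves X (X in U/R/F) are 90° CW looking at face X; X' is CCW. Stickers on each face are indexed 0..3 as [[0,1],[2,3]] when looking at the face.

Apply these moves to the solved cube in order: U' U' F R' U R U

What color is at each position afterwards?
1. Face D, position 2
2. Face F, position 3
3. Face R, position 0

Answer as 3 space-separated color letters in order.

After move 1 (U'): U=WWWW F=OOGG R=GGRR B=RRBB L=BBOO
After move 2 (U'): U=WWWW F=BBGG R=OORR B=GGBB L=RROO
After move 3 (F): F=GBGB U=WWOR R=WOWR D=ROYY L=RYOY
After move 4 (R'): R=ORWW U=WBOG F=GWGR D=RBYB B=YGOB
After move 5 (U): U=OWGB F=ORGR R=YGWW B=RYOB L=GWOY
After move 6 (R): R=WYWG U=ORGR F=OBGB D=ROYR B=BYWB
After move 7 (U): U=GORR F=WYGB R=BYWG B=GWWB L=OBOY
Query 1: D[2] = Y
Query 2: F[3] = B
Query 3: R[0] = B

Answer: Y B B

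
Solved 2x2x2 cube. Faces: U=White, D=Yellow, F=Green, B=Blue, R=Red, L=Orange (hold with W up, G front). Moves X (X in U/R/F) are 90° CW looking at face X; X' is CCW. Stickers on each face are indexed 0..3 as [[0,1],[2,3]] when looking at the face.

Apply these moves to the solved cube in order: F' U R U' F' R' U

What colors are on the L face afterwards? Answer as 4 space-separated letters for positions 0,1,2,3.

After move 1 (F'): F=GGGG U=WWRR R=YRYR D=OOYY L=OWOW
After move 2 (U): U=RWRW F=YRGG R=BBYR B=OWBB L=GGOW
After move 3 (R): R=YBRB U=RRRG F=YOGY D=OBYO B=WWWB
After move 4 (U'): U=RGRR F=GGGY R=YORB B=YBWB L=WWOW
After move 5 (F'): F=GYGG U=RGYR R=BOOB D=WWYO L=WROR
After move 6 (R'): R=OBBO U=RWYY F=GGGR D=WYYG B=OBWB
After move 7 (U): U=YRYW F=OBGR R=OBBO B=WRWB L=GGOR
Query: L face = GGOR

Answer: G G O R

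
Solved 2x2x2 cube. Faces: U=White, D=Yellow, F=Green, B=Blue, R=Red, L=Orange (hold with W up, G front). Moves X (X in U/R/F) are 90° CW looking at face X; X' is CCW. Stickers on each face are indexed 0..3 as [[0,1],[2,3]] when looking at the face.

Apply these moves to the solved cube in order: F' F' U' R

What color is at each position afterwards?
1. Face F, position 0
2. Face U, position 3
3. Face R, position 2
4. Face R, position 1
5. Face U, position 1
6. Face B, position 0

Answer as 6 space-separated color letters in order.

Answer: O G R G R Y

Derivation:
After move 1 (F'): F=GGGG U=WWRR R=YRYR D=OOYY L=OWOW
After move 2 (F'): F=GGGG U=WWYY R=OROR D=WWYY L=OROR
After move 3 (U'): U=WYWY F=ORGG R=GGOR B=ORBB L=BBOR
After move 4 (R): R=OGRG U=WRWG F=OWGY D=WBYO B=YRYB
Query 1: F[0] = O
Query 2: U[3] = G
Query 3: R[2] = R
Query 4: R[1] = G
Query 5: U[1] = R
Query 6: B[0] = Y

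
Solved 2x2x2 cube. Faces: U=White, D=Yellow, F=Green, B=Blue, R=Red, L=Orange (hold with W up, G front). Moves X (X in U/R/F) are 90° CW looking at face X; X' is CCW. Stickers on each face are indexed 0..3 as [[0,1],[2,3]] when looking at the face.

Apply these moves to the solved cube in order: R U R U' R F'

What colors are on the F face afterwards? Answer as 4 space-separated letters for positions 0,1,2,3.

Answer: W O G G

Derivation:
After move 1 (R): R=RRRR U=WGWG F=GYGY D=YBYB B=WBWB
After move 2 (U): U=WWGG F=RRGY R=WBRR B=OOWB L=GYOO
After move 3 (R): R=RWRB U=WRGY F=RBGB D=YWYO B=GOWB
After move 4 (U'): U=RYWG F=GYGB R=RBRB B=RWWB L=GOOO
After move 5 (R): R=RRBB U=RYWB F=GWGO D=YWYR B=GWYB
After move 6 (F'): F=WOGG U=RYRB R=WRYB D=OOYR L=GBOW
Query: F face = WOGG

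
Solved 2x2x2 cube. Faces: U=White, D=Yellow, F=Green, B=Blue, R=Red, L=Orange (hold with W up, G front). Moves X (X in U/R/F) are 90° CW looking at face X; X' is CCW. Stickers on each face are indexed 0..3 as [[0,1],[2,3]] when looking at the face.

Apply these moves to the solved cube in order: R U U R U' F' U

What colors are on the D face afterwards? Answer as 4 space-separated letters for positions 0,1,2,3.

After move 1 (R): R=RRRR U=WGWG F=GYGY D=YBYB B=WBWB
After move 2 (U): U=WWGG F=RRGY R=WBRR B=OOWB L=GYOO
After move 3 (U): U=GWGW F=WBGY R=OORR B=GYWB L=RROO
After move 4 (R): R=RORO U=GBGY F=WBGB D=YWYG B=WYWB
After move 5 (U'): U=BYGG F=RRGB R=WBRO B=ROWB L=WYOO
After move 6 (F'): F=RBRG U=BYWR R=WBYO D=YOYG L=WGOG
After move 7 (U): U=WBRY F=WBRG R=ROYO B=WGWB L=RBOG
Query: D face = YOYG

Answer: Y O Y G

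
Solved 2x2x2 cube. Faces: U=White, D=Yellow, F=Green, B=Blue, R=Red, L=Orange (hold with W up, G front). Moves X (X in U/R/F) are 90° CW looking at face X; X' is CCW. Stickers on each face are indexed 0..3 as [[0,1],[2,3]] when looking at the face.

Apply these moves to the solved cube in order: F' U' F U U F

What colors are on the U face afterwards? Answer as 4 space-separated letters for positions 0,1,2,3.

Answer: B W O G

Derivation:
After move 1 (F'): F=GGGG U=WWRR R=YRYR D=OOYY L=OWOW
After move 2 (U'): U=WRWR F=OWGG R=GGYR B=YRBB L=BBOW
After move 3 (F): F=GOGW U=WRWB R=WGRR D=YGYY L=BOOO
After move 4 (U): U=WWBR F=WGGW R=YRRR B=BOBB L=GOOO
After move 5 (U): U=BWRW F=YRGW R=BORR B=GOBB L=WGOO
After move 6 (F): F=GYWR U=BWOG R=ROWR D=RBYY L=WYOG
Query: U face = BWOG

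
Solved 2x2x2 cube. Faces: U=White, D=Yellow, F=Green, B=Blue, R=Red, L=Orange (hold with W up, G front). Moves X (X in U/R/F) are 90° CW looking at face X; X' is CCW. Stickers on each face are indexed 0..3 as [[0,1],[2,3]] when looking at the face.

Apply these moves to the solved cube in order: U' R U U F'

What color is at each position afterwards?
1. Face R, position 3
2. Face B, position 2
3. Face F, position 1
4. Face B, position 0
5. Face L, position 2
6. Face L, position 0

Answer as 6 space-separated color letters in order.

Answer: G W Y O O R

Derivation:
After move 1 (U'): U=WWWW F=OOGG R=GGRR B=RRBB L=BBOO
After move 2 (R): R=RGRG U=WOWG F=OYGY D=YBYR B=WRWB
After move 3 (U): U=WWGO F=RGGY R=WRRG B=BBWB L=OYOO
After move 4 (U): U=GWOW F=WRGY R=BBRG B=OYWB L=RGOO
After move 5 (F'): F=RYWG U=GWBR R=BBYG D=GOYR L=RWOO
Query 1: R[3] = G
Query 2: B[2] = W
Query 3: F[1] = Y
Query 4: B[0] = O
Query 5: L[2] = O
Query 6: L[0] = R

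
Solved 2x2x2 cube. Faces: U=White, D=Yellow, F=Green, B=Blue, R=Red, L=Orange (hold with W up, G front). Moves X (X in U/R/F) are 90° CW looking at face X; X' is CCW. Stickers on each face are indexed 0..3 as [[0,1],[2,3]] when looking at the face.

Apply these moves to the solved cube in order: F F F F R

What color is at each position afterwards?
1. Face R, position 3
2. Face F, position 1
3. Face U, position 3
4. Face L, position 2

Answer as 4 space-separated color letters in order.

Answer: R Y G O

Derivation:
After move 1 (F): F=GGGG U=WWOO R=WRWR D=RRYY L=OYOY
After move 2 (F): F=GGGG U=WWYY R=OROR D=WWYY L=OROR
After move 3 (F): F=GGGG U=WWRR R=YRYR D=OOYY L=OWOW
After move 4 (F): F=GGGG U=WWWW R=RRRR D=YYYY L=OOOO
After move 5 (R): R=RRRR U=WGWG F=GYGY D=YBYB B=WBWB
Query 1: R[3] = R
Query 2: F[1] = Y
Query 3: U[3] = G
Query 4: L[2] = O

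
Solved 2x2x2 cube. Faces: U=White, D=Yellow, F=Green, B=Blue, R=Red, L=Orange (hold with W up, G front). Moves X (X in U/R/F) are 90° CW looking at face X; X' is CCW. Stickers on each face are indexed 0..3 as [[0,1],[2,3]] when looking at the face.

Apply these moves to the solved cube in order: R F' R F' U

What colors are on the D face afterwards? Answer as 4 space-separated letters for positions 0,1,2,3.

After move 1 (R): R=RRRR U=WGWG F=GYGY D=YBYB B=WBWB
After move 2 (F'): F=YYGG U=WGRR R=BRYR D=OOYB L=OGOW
After move 3 (R): R=YBRR U=WYRG F=YOGB D=OWYW B=RBGB
After move 4 (F'): F=OBYG U=WYYR R=WBOR D=GWYW L=OGOR
After move 5 (U): U=YWRY F=WBYG R=RBOR B=OGGB L=OBOR
Query: D face = GWYW

Answer: G W Y W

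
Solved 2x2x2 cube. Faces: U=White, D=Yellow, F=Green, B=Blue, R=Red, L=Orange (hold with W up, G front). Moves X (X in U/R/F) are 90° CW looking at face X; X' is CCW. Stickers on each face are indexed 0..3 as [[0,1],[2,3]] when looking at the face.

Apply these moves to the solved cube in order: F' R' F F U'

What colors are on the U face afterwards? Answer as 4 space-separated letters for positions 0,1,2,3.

After move 1 (F'): F=GGGG U=WWRR R=YRYR D=OOYY L=OWOW
After move 2 (R'): R=RRYY U=WBRB F=GWGR D=OGYG B=YBOB
After move 3 (F): F=GGRW U=WBWW R=RRBY D=YRYG L=OOOG
After move 4 (F): F=RGWG U=WBGO R=WRWY D=BRYG L=OYOR
After move 5 (U'): U=BOWG F=OYWG R=RGWY B=WROB L=YBOR
Query: U face = BOWG

Answer: B O W G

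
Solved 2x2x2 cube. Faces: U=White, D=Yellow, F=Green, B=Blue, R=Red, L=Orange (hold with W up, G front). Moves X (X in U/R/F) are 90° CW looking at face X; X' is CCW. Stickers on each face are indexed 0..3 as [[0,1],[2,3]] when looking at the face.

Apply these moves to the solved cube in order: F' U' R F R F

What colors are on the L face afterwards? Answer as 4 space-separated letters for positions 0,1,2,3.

Answer: B R O R

Derivation:
After move 1 (F'): F=GGGG U=WWRR R=YRYR D=OOYY L=OWOW
After move 2 (U'): U=WRWR F=OWGG R=GGYR B=YRBB L=BBOW
After move 3 (R): R=YGRG U=WWWG F=OOGY D=OBYY B=RRRB
After move 4 (F): F=GOYO U=WWWB R=WGGG D=RYYY L=BOOB
After move 5 (R): R=GWGG U=WOWO F=GYYY D=RRYR B=BRWB
After move 6 (F): F=YGYY U=WOBO R=WWOG D=GGYR L=BROR
Query: L face = BROR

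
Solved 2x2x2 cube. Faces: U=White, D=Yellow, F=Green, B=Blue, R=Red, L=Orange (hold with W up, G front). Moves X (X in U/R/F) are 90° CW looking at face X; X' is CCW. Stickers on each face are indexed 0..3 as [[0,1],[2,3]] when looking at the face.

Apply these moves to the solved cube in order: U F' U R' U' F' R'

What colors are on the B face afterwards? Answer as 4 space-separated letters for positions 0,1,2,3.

Answer: G R W B

Derivation:
After move 1 (U): U=WWWW F=RRGG R=BBRR B=OOBB L=GGOO
After move 2 (F'): F=RGRG U=WWBR R=YBYR D=GOYY L=GWOW
After move 3 (U): U=BWRW F=YBRG R=OOYR B=GWBB L=RGOW
After move 4 (R'): R=OROY U=BBRG F=YWRW D=GBYG B=YWOB
After move 5 (U'): U=BGBR F=RGRW R=YWOY B=OROB L=YWOW
After move 6 (F'): F=GWRR U=BGYO R=BWGY D=WWYG L=YROB
After move 7 (R'): R=WYBG U=BOYO F=GGRO D=WWYR B=GRWB
Query: B face = GRWB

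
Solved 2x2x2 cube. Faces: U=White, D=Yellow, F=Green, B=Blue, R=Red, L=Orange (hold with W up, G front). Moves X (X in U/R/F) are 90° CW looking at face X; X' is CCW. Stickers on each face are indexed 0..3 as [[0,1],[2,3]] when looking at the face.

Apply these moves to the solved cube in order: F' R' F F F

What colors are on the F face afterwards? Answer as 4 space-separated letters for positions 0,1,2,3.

Answer: W R G G

Derivation:
After move 1 (F'): F=GGGG U=WWRR R=YRYR D=OOYY L=OWOW
After move 2 (R'): R=RRYY U=WBRB F=GWGR D=OGYG B=YBOB
After move 3 (F): F=GGRW U=WBWW R=RRBY D=YRYG L=OOOG
After move 4 (F): F=RGWG U=WBGO R=WRWY D=BRYG L=OYOR
After move 5 (F): F=WRGG U=WBRY R=GROY D=WWYG L=OBOR
Query: F face = WRGG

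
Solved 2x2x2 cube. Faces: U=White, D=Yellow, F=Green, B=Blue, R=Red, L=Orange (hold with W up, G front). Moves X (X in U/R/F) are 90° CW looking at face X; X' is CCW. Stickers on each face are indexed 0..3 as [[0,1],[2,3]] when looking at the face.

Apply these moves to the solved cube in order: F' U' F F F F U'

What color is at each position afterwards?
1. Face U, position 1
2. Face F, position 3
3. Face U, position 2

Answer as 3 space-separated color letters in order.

After move 1 (F'): F=GGGG U=WWRR R=YRYR D=OOYY L=OWOW
After move 2 (U'): U=WRWR F=OWGG R=GGYR B=YRBB L=BBOW
After move 3 (F): F=GOGW U=WRWB R=WGRR D=YGYY L=BOOO
After move 4 (F): F=GGWO U=WROO R=WGBR D=RWYY L=BYOG
After move 5 (F): F=WGOG U=WRGY R=OGOR D=BWYY L=BROW
After move 6 (F): F=OWGG U=WRWR R=GGYR D=OOYY L=BBOW
After move 7 (U'): U=RRWW F=BBGG R=OWYR B=GGBB L=YROW
Query 1: U[1] = R
Query 2: F[3] = G
Query 3: U[2] = W

Answer: R G W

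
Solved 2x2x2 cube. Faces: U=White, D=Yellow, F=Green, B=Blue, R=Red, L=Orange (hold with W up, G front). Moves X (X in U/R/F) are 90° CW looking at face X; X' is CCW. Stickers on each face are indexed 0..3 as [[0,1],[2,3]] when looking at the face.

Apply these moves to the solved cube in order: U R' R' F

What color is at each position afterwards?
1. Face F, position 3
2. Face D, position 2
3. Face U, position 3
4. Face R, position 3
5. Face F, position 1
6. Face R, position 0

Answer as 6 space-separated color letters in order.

Answer: B Y G B R W

Derivation:
After move 1 (U): U=WWWW F=RRGG R=BBRR B=OOBB L=GGOO
After move 2 (R'): R=BRBR U=WBWO F=RWGW D=YRYG B=YOYB
After move 3 (R'): R=RRBB U=WYWY F=RBGO D=YWYW B=GORB
After move 4 (F): F=GROB U=WYOG R=WRYB D=BRYW L=GYOW
Query 1: F[3] = B
Query 2: D[2] = Y
Query 3: U[3] = G
Query 4: R[3] = B
Query 5: F[1] = R
Query 6: R[0] = W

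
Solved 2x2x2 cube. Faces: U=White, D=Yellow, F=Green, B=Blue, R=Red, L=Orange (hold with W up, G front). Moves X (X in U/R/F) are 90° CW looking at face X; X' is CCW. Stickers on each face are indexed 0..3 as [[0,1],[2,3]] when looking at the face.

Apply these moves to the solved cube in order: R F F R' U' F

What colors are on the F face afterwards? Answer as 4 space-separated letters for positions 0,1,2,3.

After move 1 (R): R=RRRR U=WGWG F=GYGY D=YBYB B=WBWB
After move 2 (F): F=GGYY U=WGOO R=WRGR D=RRYB L=OYOB
After move 3 (F): F=YGYG U=WGBY R=OROR D=GWYB L=OROR
After move 4 (R'): R=RROO U=WWBW F=YGYY D=GGYG B=BBWB
After move 5 (U'): U=WWWB F=ORYY R=YGOO B=RRWB L=BBOR
After move 6 (F): F=YOYR U=WWRB R=WGBO D=OYYG L=BGOG
Query: F face = YOYR

Answer: Y O Y R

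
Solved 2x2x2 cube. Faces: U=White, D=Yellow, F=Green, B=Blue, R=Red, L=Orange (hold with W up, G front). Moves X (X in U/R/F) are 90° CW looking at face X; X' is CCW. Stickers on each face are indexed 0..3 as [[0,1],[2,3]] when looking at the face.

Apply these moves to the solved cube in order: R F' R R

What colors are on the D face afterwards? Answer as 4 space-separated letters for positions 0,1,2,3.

After move 1 (R): R=RRRR U=WGWG F=GYGY D=YBYB B=WBWB
After move 2 (F'): F=YYGG U=WGRR R=BRYR D=OOYB L=OGOW
After move 3 (R): R=YBRR U=WYRG F=YOGB D=OWYW B=RBGB
After move 4 (R): R=RYRB U=WORB F=YWGW D=OGYR B=GBYB
Query: D face = OGYR

Answer: O G Y R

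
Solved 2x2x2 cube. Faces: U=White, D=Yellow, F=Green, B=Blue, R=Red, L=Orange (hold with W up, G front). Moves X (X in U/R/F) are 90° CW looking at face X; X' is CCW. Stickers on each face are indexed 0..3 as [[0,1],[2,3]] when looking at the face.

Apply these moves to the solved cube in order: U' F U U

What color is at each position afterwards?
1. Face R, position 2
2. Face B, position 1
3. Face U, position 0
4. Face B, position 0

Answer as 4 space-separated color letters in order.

Answer: W O B G

Derivation:
After move 1 (U'): U=WWWW F=OOGG R=GGRR B=RRBB L=BBOO
After move 2 (F): F=GOGO U=WWOB R=WGWR D=RGYY L=BYOY
After move 3 (U): U=OWBW F=WGGO R=RRWR B=BYBB L=GOOY
After move 4 (U): U=BOWW F=RRGO R=BYWR B=GOBB L=WGOY
Query 1: R[2] = W
Query 2: B[1] = O
Query 3: U[0] = B
Query 4: B[0] = G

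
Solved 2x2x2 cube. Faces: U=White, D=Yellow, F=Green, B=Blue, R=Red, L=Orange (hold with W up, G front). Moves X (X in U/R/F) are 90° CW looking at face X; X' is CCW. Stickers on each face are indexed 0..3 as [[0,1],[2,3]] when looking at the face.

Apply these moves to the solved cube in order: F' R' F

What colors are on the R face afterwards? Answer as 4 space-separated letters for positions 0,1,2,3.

After move 1 (F'): F=GGGG U=WWRR R=YRYR D=OOYY L=OWOW
After move 2 (R'): R=RRYY U=WBRB F=GWGR D=OGYG B=YBOB
After move 3 (F): F=GGRW U=WBWW R=RRBY D=YRYG L=OOOG
Query: R face = RRBY

Answer: R R B Y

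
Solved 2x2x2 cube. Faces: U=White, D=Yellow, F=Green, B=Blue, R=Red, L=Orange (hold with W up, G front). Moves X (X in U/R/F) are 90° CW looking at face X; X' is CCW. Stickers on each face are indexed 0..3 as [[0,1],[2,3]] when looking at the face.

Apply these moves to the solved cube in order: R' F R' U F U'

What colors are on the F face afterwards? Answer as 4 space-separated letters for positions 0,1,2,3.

Answer: G R O R

Derivation:
After move 1 (R'): R=RRRR U=WBWB F=GWGW D=YGYG B=YBYB
After move 2 (F): F=GGWW U=WBOO R=WRBR D=RRYG L=OYOG
After move 3 (R'): R=RRWB U=WYOY F=GBWO D=RGYW B=GBRB
After move 4 (U): U=OWYY F=RRWO R=GBWB B=OYRB L=GBOG
After move 5 (F): F=WROR U=OWGB R=YBYB D=WGYW L=GROG
After move 6 (U'): U=WBOG F=GROR R=WRYB B=YBRB L=OYOG
Query: F face = GROR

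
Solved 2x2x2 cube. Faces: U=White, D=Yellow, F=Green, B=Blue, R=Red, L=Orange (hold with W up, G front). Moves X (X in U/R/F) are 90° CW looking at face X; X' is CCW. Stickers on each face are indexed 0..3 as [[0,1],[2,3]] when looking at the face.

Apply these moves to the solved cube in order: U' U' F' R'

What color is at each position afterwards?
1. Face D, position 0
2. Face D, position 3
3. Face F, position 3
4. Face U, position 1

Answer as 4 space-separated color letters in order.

After move 1 (U'): U=WWWW F=OOGG R=GGRR B=RRBB L=BBOO
After move 2 (U'): U=WWWW F=BBGG R=OORR B=GGBB L=RROO
After move 3 (F'): F=BGBG U=WWOR R=YOYR D=ROYY L=RWOW
After move 4 (R'): R=ORYY U=WBOG F=BWBR D=RGYG B=YGOB
Query 1: D[0] = R
Query 2: D[3] = G
Query 3: F[3] = R
Query 4: U[1] = B

Answer: R G R B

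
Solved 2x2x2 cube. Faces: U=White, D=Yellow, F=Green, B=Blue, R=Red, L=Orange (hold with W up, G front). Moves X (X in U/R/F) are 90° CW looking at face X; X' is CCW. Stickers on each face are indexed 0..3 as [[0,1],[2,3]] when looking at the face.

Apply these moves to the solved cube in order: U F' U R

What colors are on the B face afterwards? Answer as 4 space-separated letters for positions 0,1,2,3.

After move 1 (U): U=WWWW F=RRGG R=BBRR B=OOBB L=GGOO
After move 2 (F'): F=RGRG U=WWBR R=YBYR D=GOYY L=GWOW
After move 3 (U): U=BWRW F=YBRG R=OOYR B=GWBB L=RGOW
After move 4 (R): R=YORO U=BBRG F=YORY D=GBYG B=WWWB
Query: B face = WWWB

Answer: W W W B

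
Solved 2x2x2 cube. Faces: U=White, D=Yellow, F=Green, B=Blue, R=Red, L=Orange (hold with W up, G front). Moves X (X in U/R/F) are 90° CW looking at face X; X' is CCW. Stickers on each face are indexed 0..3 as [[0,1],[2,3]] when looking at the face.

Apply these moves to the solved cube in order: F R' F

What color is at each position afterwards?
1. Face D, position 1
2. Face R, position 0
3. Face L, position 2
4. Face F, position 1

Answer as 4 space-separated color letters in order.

After move 1 (F): F=GGGG U=WWOO R=WRWR D=RRYY L=OYOY
After move 2 (R'): R=RRWW U=WBOB F=GWGO D=RGYG B=YBRB
After move 3 (F): F=GGOW U=WBYY R=ORBW D=WRYG L=OROG
Query 1: D[1] = R
Query 2: R[0] = O
Query 3: L[2] = O
Query 4: F[1] = G

Answer: R O O G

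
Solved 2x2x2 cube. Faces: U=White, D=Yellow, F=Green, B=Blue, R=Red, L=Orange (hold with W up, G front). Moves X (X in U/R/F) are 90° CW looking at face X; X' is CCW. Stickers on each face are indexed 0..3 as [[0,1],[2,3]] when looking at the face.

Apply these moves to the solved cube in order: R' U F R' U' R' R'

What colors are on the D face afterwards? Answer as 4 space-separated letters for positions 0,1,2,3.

Answer: R O Y O

Derivation:
After move 1 (R'): R=RRRR U=WBWB F=GWGW D=YGYG B=YBYB
After move 2 (U): U=WWBB F=RRGW R=YBRR B=OOYB L=GWOO
After move 3 (F): F=GRWR U=WWOW R=BBBR D=RYYG L=GYOG
After move 4 (R'): R=BRBB U=WYOO F=GWWW D=RRYR B=GOYB
After move 5 (U'): U=YOWO F=GYWW R=GWBB B=BRYB L=GOOG
After move 6 (R'): R=WBGB U=YYWB F=GOWO D=RYYW B=RRRB
After move 7 (R'): R=BBWG U=YRWR F=GYWB D=ROYO B=WRYB
Query: D face = ROYO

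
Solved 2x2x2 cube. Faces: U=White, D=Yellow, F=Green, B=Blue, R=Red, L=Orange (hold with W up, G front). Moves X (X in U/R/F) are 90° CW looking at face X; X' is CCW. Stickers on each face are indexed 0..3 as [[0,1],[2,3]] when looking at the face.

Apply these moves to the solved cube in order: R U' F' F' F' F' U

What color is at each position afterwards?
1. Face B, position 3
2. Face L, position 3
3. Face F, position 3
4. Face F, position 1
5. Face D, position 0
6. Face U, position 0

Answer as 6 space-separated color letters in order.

Answer: B O Y Y Y W

Derivation:
After move 1 (R): R=RRRR U=WGWG F=GYGY D=YBYB B=WBWB
After move 2 (U'): U=GGWW F=OOGY R=GYRR B=RRWB L=WBOO
After move 3 (F'): F=OYOG U=GGGR R=BYYR D=BOYB L=WWOW
After move 4 (F'): F=YGOO U=GGBY R=OYBR D=WWYB L=WROG
After move 5 (F'): F=GOYO U=GGOB R=WYWR D=RGYB L=WYOB
After move 6 (F'): F=OOGY U=GGWW R=GYRR D=YBYB L=WBOO
After move 7 (U): U=WGWG F=GYGY R=RRRR B=WBWB L=OOOO
Query 1: B[3] = B
Query 2: L[3] = O
Query 3: F[3] = Y
Query 4: F[1] = Y
Query 5: D[0] = Y
Query 6: U[0] = W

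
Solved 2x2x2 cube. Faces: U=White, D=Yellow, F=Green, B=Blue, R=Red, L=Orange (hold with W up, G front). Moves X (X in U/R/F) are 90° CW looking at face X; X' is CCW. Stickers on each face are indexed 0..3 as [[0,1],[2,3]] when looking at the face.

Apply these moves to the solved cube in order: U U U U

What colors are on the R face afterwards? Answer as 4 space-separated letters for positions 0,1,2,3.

Answer: R R R R

Derivation:
After move 1 (U): U=WWWW F=RRGG R=BBRR B=OOBB L=GGOO
After move 2 (U): U=WWWW F=BBGG R=OORR B=GGBB L=RROO
After move 3 (U): U=WWWW F=OOGG R=GGRR B=RRBB L=BBOO
After move 4 (U): U=WWWW F=GGGG R=RRRR B=BBBB L=OOOO
Query: R face = RRRR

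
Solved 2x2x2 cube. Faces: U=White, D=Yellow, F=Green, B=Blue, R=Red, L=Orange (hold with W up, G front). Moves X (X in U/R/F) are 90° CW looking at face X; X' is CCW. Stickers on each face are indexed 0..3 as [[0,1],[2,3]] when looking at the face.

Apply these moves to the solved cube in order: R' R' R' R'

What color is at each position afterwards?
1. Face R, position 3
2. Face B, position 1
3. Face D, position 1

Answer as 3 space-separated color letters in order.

Answer: R B Y

Derivation:
After move 1 (R'): R=RRRR U=WBWB F=GWGW D=YGYG B=YBYB
After move 2 (R'): R=RRRR U=WYWY F=GBGB D=YWYW B=GBGB
After move 3 (R'): R=RRRR U=WGWG F=GYGY D=YBYB B=WBWB
After move 4 (R'): R=RRRR U=WWWW F=GGGG D=YYYY B=BBBB
Query 1: R[3] = R
Query 2: B[1] = B
Query 3: D[1] = Y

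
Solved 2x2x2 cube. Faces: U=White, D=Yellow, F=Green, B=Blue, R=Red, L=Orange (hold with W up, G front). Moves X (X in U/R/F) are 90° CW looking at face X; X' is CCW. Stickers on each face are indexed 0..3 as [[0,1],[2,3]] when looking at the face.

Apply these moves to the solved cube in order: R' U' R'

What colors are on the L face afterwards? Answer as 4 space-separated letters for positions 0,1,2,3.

After move 1 (R'): R=RRRR U=WBWB F=GWGW D=YGYG B=YBYB
After move 2 (U'): U=BBWW F=OOGW R=GWRR B=RRYB L=YBOO
After move 3 (R'): R=WRGR U=BYWR F=OBGW D=YOYW B=GRGB
Query: L face = YBOO

Answer: Y B O O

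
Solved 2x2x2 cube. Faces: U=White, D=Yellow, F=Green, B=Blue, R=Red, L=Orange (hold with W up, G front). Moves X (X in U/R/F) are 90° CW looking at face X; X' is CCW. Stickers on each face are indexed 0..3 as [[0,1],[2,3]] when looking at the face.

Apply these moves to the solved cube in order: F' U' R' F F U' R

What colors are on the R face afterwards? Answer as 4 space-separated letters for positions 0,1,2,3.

After move 1 (F'): F=GGGG U=WWRR R=YRYR D=OOYY L=OWOW
After move 2 (U'): U=WRWR F=OWGG R=GGYR B=YRBB L=BBOW
After move 3 (R'): R=GRGY U=WBWY F=ORGR D=OWYG B=YROB
After move 4 (F): F=GORR U=WBWB R=WRYY D=GGYG L=BOOW
After move 5 (F): F=RGRO U=WBWO R=WRBY D=YWYG L=BGOG
After move 6 (U'): U=BOWW F=BGRO R=RGBY B=WROB L=YROG
After move 7 (R): R=BRYG U=BGWO F=BWRG D=YOYW B=WROB
Query: R face = BRYG

Answer: B R Y G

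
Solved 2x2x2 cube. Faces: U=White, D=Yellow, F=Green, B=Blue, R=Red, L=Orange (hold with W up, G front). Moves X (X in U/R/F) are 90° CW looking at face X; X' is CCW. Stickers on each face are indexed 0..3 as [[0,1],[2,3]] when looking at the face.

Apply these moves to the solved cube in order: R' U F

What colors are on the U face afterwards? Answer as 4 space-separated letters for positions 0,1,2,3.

After move 1 (R'): R=RRRR U=WBWB F=GWGW D=YGYG B=YBYB
After move 2 (U): U=WWBB F=RRGW R=YBRR B=OOYB L=GWOO
After move 3 (F): F=GRWR U=WWOW R=BBBR D=RYYG L=GYOG
Query: U face = WWOW

Answer: W W O W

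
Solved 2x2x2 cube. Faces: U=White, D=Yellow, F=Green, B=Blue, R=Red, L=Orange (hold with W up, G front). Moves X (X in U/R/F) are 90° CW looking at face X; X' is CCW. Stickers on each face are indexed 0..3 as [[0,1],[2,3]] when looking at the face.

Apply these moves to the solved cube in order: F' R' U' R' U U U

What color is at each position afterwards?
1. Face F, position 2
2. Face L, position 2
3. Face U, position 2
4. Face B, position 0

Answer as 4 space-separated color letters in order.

Answer: G O B W

Derivation:
After move 1 (F'): F=GGGG U=WWRR R=YRYR D=OOYY L=OWOW
After move 2 (R'): R=RRYY U=WBRB F=GWGR D=OGYG B=YBOB
After move 3 (U'): U=BBWR F=OWGR R=GWYY B=RROB L=YBOW
After move 4 (R'): R=WYGY U=BOWR F=OBGR D=OWYR B=GRGB
After move 5 (U): U=WBRO F=WYGR R=GRGY B=YBGB L=OBOW
After move 6 (U): U=RWOB F=GRGR R=YBGY B=OBGB L=WYOW
After move 7 (U): U=ORBW F=YBGR R=OBGY B=WYGB L=GROW
Query 1: F[2] = G
Query 2: L[2] = O
Query 3: U[2] = B
Query 4: B[0] = W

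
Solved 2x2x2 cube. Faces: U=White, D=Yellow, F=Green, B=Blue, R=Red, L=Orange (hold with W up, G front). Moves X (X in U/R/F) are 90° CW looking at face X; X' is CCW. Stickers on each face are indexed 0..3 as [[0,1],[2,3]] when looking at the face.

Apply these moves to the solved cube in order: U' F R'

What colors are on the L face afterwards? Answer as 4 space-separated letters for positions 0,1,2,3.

After move 1 (U'): U=WWWW F=OOGG R=GGRR B=RRBB L=BBOO
After move 2 (F): F=GOGO U=WWOB R=WGWR D=RGYY L=BYOY
After move 3 (R'): R=GRWW U=WBOR F=GWGB D=ROYO B=YRGB
Query: L face = BYOY

Answer: B Y O Y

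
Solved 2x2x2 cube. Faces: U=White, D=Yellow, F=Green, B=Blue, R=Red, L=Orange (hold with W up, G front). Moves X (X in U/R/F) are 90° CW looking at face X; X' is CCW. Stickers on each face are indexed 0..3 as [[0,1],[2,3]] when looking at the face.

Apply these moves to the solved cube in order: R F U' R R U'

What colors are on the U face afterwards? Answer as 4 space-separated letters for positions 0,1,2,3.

Answer: R B G W

Derivation:
After move 1 (R): R=RRRR U=WGWG F=GYGY D=YBYB B=WBWB
After move 2 (F): F=GGYY U=WGOO R=WRGR D=RRYB L=OYOB
After move 3 (U'): U=GOWO F=OYYY R=GGGR B=WRWB L=WBOB
After move 4 (R): R=GGRG U=GYWY F=ORYB D=RWYW B=OROB
After move 5 (R): R=RGGG U=GRWB F=OWYW D=ROYO B=YRYB
After move 6 (U'): U=RBGW F=WBYW R=OWGG B=RGYB L=YROB
Query: U face = RBGW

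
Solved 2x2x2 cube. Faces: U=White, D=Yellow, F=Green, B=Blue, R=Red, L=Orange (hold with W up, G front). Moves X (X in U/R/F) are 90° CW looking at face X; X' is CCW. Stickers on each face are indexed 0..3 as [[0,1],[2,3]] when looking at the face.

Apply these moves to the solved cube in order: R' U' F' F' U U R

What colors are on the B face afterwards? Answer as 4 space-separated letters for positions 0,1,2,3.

Answer: B G G B

Derivation:
After move 1 (R'): R=RRRR U=WBWB F=GWGW D=YGYG B=YBYB
After move 2 (U'): U=BBWW F=OOGW R=GWRR B=RRYB L=YBOO
After move 3 (F'): F=OWOG U=BBGR R=GWYR D=BOYG L=YWOW
After move 4 (F'): F=WGOO U=BBGY R=OWBR D=WWYG L=YROG
After move 5 (U): U=GBYB F=OWOO R=RRBR B=YRYB L=WGOG
After move 6 (U): U=YGBB F=RROO R=YRBR B=WGYB L=OWOG
After move 7 (R): R=BYRR U=YRBO F=RWOG D=WYYW B=BGGB
Query: B face = BGGB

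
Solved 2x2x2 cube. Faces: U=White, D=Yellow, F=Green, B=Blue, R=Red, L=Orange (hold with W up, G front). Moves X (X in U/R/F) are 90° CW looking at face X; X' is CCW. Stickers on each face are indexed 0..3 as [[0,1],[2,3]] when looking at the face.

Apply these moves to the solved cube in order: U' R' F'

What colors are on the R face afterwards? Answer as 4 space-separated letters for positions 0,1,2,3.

After move 1 (U'): U=WWWW F=OOGG R=GGRR B=RRBB L=BBOO
After move 2 (R'): R=GRGR U=WBWR F=OWGW D=YOYG B=YRYB
After move 3 (F'): F=WWOG U=WBGG R=ORYR D=BOYG L=BROW
Query: R face = ORYR

Answer: O R Y R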